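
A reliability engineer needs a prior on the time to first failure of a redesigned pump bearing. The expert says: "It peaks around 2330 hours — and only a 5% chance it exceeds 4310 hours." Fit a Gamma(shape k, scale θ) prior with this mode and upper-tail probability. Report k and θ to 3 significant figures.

k ≈ 8.36, θ ≈ 317

Gamma(k,θ) with k>1 has mode (k−1)θ, so θ = 2330/(k−1).
Need P(X < 4310) = 0.95 with θ tied to k this way. Start at k = 2, θ = 2330: P(X<4310) ≈ 0.552.
Too low — raise k to concentrate. Iterating converges to k ≈ 8.36.
Then θ = 2330/(8.36−1) ≈ 317.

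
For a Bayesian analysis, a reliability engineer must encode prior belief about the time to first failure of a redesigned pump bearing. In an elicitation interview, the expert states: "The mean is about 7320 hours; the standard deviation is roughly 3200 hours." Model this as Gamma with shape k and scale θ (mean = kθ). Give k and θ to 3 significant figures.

k ≈ 5.23, θ ≈ 1400

For Gamma(k, scale θ): mean = kθ, variance = kθ², so CV = 1/√k.
CV = SD/mean = 3200/7320 = 0.4372, hence k = 1/CV² = 5.23.
Then θ = mean/k = 7320/5.23 = 1400.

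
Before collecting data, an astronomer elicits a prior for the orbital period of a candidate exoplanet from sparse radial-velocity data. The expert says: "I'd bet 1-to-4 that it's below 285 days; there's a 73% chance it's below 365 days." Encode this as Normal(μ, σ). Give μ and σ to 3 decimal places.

μ = 331.293, σ = 55.004

The p-quantile of Normal(μ,σ) is μ + z_p·σ, with z_{0.2} = -0.8416 and z_{0.73} = 0.6128.
Eliminate σ: μ = (z₂·x₁ − z₁·x₂)/(z₂ − z₁) = (0.6128·285 − (-0.8416)·365)/1.454 = 331.293.
Then σ = (x₂ − x₁)/(z₂ − z₁) = (365 − 285)/1.454 = 55.004.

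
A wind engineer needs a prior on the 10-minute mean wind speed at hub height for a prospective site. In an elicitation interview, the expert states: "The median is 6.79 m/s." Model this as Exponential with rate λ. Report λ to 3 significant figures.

Exponential median = ln 2 / λ, so λ = ln 2 / 6.79 = 0.102.

λ ≈ 0.102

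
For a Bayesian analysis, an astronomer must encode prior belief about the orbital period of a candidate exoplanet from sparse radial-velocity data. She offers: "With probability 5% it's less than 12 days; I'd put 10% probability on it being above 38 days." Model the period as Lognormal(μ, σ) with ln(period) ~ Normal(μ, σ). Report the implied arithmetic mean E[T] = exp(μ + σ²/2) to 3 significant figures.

E[T] ≈ 24.8 days

If T ~ Lognormal(μ,σ) then ln T ~ Normal(μ,σ), so the p-quantile of ln T is μ + z_p·σ.
ln(12) = 2.485 and ln(38) = 3.638; z_{0.05} = -1.645, z_{0.9} = 1.282.
σ = (3.638 − 2.485)/(1.282 − (-1.645)) = 0.394.
μ = 2.485 − (-1.645)·0.394 = 3.133.
E[T] = exp(μ + σ²/2) = exp(3.133 + 0.0776) = 24.8 days.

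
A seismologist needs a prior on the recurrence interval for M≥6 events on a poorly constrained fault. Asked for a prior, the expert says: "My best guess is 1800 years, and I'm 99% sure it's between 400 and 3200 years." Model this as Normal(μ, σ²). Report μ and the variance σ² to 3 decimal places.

μ = 1800.000, σ² = 295407.769

A symmetric 99% interval runs μ ± z·σ with z = 2.576.
Half-width = 1400, so σ = 1400/2.576 = 543.5143 and σ² = 295407.769.
μ is the stated best guess, 1800.000.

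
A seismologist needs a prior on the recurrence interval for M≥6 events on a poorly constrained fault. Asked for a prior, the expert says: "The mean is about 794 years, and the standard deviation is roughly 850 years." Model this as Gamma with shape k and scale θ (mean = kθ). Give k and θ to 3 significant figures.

For Gamma(k, scale θ): mean = kθ, variance = kθ², so CV = 1/√k.
CV = SD/mean = 850/794 = 1.071, hence k = 1/CV² = 0.873.
Then θ = mean/k = 794/0.873 = 910.

k ≈ 0.873, θ ≈ 910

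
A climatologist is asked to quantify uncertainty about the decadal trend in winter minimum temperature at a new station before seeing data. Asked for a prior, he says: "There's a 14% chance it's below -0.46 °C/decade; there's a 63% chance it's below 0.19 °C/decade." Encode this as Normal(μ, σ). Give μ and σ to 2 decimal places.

The p-quantile of Normal(μ,σ) is μ + z_p·σ, with z_{0.14} = -1.08 and z_{0.63} = 0.3319.
Eliminate σ: μ = (z₂·x₁ − z₁·x₂)/(z₂ − z₁) = (0.3319·-0.46 − (-1.08)·0.19)/1.412 = 0.04.
Then σ = (x₂ − x₁)/(z₂ − z₁) = (0.19 − -0.46)/1.412 = 0.46.

μ = 0.04, σ = 0.46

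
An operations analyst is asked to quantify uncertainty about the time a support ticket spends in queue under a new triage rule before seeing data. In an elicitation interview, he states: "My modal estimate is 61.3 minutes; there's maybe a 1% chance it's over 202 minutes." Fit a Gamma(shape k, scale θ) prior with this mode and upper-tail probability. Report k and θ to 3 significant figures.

Gamma(k,θ) with k>1 has mode (k−1)θ, so θ = 61.3/(k−1).
Need P(X < 202) = 0.99 with θ tied to k this way. Start at k = 2, θ = 61.3: P(X<202) ≈ 0.841.
Too low — raise k to concentrate. Iterating converges to k ≈ 4.09.
Then θ = 61.3/(4.09−1) ≈ 19.8.

k ≈ 4.09, θ ≈ 19.8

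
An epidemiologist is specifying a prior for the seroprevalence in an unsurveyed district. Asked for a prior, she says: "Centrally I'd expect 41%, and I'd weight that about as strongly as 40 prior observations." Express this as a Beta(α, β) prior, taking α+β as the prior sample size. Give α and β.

α = 16.4, β = 23.6

Under the effective-sample-size interpretation, Beta(α, β) has prior mean α/(α+β) and prior sample size α+β.
So α+β = 40 and α/(α+β) = 0.41, giving α = 0.41·40 = 16.4 and β = 40 − 16.4 = 23.6.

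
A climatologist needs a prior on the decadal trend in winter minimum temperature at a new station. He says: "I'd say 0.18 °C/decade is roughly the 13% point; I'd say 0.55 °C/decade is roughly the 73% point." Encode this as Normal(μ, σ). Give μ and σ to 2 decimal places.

μ = 0.42, σ = 0.21

The p-quantile of Normal(μ,σ) is μ + z_p·σ, with z_{0.13} = -1.126 and z_{0.73} = 0.6128.
Eliminate σ: μ = (z₂·x₁ − z₁·x₂)/(z₂ − z₁) = (0.6128·0.18 − (-1.126)·0.55)/1.739 = 0.42.
Then σ = (x₂ − x₁)/(z₂ − z₁) = (0.55 − 0.18)/1.739 = 0.21.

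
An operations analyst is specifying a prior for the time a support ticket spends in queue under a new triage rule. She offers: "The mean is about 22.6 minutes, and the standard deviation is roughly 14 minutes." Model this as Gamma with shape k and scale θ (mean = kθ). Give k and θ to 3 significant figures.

For Gamma(k, scale θ): mean = kθ, variance = kθ², so CV = 1/√k.
CV = SD/mean = 14/22.6 = 0.6195, hence k = 1/CV² = 2.61.
Then θ = mean/k = 22.6/2.61 = 8.67.

k ≈ 2.61, θ ≈ 8.67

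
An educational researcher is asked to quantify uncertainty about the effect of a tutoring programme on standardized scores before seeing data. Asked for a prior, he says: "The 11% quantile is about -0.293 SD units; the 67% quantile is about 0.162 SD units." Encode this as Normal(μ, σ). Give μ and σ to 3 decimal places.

μ = 0.042, σ = 0.273

The p-quantile of Normal(μ,σ) is μ + z_p·σ, with z_{0.11} = -1.227 and z_{0.67} = 0.4399.
Eliminate σ: μ = (z₂·x₁ − z₁·x₂)/(z₂ − z₁) = (0.4399·-0.293 − (-1.227)·0.162)/1.666 = 0.042.
Then σ = (x₂ − x₁)/(z₂ − z₁) = (0.162 − -0.293)/1.666 = 0.273.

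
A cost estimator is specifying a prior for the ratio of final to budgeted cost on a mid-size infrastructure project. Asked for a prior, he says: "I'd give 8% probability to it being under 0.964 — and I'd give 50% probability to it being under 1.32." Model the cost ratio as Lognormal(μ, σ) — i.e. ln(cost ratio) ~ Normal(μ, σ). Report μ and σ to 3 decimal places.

If T ~ Lognormal(μ,σ) then ln T ~ Normal(μ,σ), so the p-quantile of ln T is μ + z_p·σ.
ln(0.964) = -0.03666 and ln(1.32) = 0.2776; z_{0.08} = -1.405, z_{0.5} = 0.
σ = (0.2776 − -0.03666)/(0 − (-1.405)) = 0.224.
μ = -0.03666 − (-1.405)·0.224 = 0.278.

μ ≈ 0.278, σ ≈ 0.224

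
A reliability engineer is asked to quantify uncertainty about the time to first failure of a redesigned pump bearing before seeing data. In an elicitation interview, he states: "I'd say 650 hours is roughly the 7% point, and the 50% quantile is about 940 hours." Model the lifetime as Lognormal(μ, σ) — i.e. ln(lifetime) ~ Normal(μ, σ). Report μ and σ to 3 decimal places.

μ ≈ 6.846, σ ≈ 0.250

If T ~ Lognormal(μ,σ) then ln T ~ Normal(μ,σ), so the p-quantile of ln T is μ + z_p·σ.
ln(650) = 6.477 and ln(940) = 6.846; z_{0.07} = -1.476, z_{0.5} = 0.
σ = (6.846 − 6.477)/(0 − (-1.476)) = 0.250.
μ = 6.477 − (-1.476)·0.250 = 6.846.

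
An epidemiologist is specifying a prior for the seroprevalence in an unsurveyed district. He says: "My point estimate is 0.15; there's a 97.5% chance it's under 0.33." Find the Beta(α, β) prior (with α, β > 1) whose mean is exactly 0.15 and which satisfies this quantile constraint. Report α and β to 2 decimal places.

α ≈ 3.04, β ≈ 17.24

With mean 0.15 fixed, write α = 0.15s, β = 0.85s where s = α+β.
Need P(θ < 0.33) = 0.975 under Beta(0.15s, 0.85s). Normal approximation: (q−m)/√(m(1−m)/s) ≈ z_{0.975} = 1.96, so s ≈ 0.15·0.85·(1.96)²/(0.33−0.15)² = 15.1.
At s = 15.1: P(θ<0.33) ≈ 0.958. Adjusting to match 0.975 gives s ≈ 20.28.
So α = 0.15·20.28 ≈ 3.04, β = 0.85·20.28 ≈ 17.24.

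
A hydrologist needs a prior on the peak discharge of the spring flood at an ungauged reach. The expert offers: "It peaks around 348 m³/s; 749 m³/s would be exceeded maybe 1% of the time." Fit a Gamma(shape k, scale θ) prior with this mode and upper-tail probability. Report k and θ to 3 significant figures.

k ≈ 9.24, θ ≈ 42.2

Gamma(k,θ) with k>1 has mode (k−1)θ, so θ = 348/(k−1).
Need P(X < 749) = 0.99 with θ tied to k this way. Start at k = 2, θ = 348: P(X<749) ≈ 0.634.
Too low — raise k to concentrate. Iterating converges to k ≈ 9.24.
Then θ = 348/(9.24−1) ≈ 42.2.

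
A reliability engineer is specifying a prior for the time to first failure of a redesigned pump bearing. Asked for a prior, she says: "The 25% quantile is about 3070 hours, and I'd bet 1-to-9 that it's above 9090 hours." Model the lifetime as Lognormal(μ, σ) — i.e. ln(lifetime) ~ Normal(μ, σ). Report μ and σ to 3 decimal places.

μ ≈ 8.404, σ ≈ 0.555

If T ~ Lognormal(μ,σ) then ln T ~ Normal(μ,σ), so the p-quantile of ln T is μ + z_p·σ.
ln(3070) = 8.029 and ln(9090) = 9.115; z_{0.25} = -0.6745, z_{0.9} = 1.282.
σ = (9.115 − 8.029)/(1.282 − (-0.6745)) = 0.555.
μ = 8.029 − (-0.6745)·0.555 = 8.404.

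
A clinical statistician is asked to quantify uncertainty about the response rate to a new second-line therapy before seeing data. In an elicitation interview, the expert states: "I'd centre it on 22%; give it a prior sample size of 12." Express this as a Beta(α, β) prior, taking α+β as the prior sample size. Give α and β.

α = 2.64, β = 9.36

Under the effective-sample-size interpretation, Beta(α, β) has prior mean α/(α+β) and prior sample size α+β.
So α+β = 12 and α/(α+β) = 0.22, giving α = 0.22·12 = 2.64 and β = 12 − 2.64 = 9.36.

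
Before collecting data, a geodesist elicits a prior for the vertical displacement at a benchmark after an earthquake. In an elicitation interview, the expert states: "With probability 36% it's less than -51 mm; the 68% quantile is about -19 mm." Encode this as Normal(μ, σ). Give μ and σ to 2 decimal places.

μ = -37.12, σ = 38.73

For Normal(μ,σ), the p-quantile is μ + z_p·σ. Here z_{0.36} = -0.3585, z_{0.68} = 0.4677.
So -51 = μ − 0.3585σ and -19 = μ + 0.4677σ.
Subtracting: σ = (-19 − -51)/(0.4677 − (-0.3585)) = 38.73.
Then μ = -51 − (-0.3585)·38.73 = -37.12.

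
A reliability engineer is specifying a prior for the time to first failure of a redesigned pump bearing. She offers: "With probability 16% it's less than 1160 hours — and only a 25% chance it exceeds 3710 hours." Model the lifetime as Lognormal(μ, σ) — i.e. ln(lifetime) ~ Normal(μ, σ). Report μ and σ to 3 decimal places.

If T ~ Lognormal(μ,σ) then ln T ~ Normal(μ,σ), so the p-quantile of ln T is μ + z_p·σ.
ln(1160) = 7.056 and ln(3710) = 8.219; z_{0.16} = -0.9945, z_{0.75} = 0.6745.
σ = (8.219 − 7.056)/(0.6745 − (-0.9945)) = 0.697.
μ = 7.056 − (-0.9945)·0.697 = 7.749.

μ ≈ 7.749, σ ≈ 0.697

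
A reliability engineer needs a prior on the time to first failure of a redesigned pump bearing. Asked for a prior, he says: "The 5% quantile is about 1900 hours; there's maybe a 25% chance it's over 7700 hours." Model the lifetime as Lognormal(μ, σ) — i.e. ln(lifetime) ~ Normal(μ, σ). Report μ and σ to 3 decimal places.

If T ~ Lognormal(μ,σ) then ln T ~ Normal(μ,σ), so the p-quantile of ln T is μ + z_p·σ.
ln(1900) = 7.55 and ln(7700) = 8.949; z_{0.05} = -1.645, z_{0.75} = 0.6745.
σ = (8.949 − 7.55)/(0.6745 − (-1.645)) = 0.603.
μ = 7.55 − (-1.645)·0.603 = 8.542.

μ ≈ 8.542, σ ≈ 0.603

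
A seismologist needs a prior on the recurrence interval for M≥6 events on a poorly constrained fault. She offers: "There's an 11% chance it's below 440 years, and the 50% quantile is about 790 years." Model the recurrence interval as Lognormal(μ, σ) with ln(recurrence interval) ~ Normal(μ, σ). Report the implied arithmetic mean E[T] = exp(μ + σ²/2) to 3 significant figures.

E[T] ≈ 885 years

If T ~ Lognormal(μ,σ) then ln T ~ Normal(μ,σ), so the p-quantile of ln T is μ + z_p·σ.
ln(440) = 6.087 and ln(790) = 6.672; z_{0.11} = -1.227, z_{0.5} = 0.
σ = (6.672 − 6.087)/(0 − (-1.227)) = 0.477.
μ = 6.087 − (-1.227)·0.477 = 6.672.
E[T] = exp(μ + σ²/2) = exp(6.672 + 0.1138) = 885 years.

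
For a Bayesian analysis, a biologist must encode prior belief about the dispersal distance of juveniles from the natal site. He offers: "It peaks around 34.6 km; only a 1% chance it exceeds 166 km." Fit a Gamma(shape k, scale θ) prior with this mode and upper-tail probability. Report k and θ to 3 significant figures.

k ≈ 2.61, θ ≈ 21.4

Gamma(k,θ) with k>1 has mode (k−1)θ, so θ = 34.6/(k−1).
Need P(X < 166) = 0.99 with θ tied to k this way. Start at k = 2, θ = 34.6: P(X<166) ≈ 0.952.
Too low — raise k to concentrate. Iterating converges to k ≈ 2.61.
Then θ = 34.6/(2.61−1) ≈ 21.4.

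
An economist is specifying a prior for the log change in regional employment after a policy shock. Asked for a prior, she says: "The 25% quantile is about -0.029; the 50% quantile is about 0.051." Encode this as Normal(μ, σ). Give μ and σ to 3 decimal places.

For Normal(μ,σ), the p-quantile is μ + z_p·σ. Here z_{0.25} = -0.6745, z_{0.5} = 0.
So -0.029 = μ − 0.6745σ and 0.051 = μ + 0σ.
Subtracting: σ = (0.051 − -0.029)/(0 − (-0.6745)) = 0.119.
Then μ = -0.029 − (-0.6745)·0.119 = 0.051.

μ = 0.051, σ = 0.119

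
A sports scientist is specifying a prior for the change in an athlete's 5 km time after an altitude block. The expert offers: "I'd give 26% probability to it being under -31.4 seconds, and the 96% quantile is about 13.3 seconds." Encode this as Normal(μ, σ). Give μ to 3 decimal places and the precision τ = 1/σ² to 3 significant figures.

The p-quantile of Normal(μ,σ) is μ + z_p·σ, with z_{0.26} = -0.6433 and z_{0.96} = 1.751.
Eliminate σ: μ = (z₂·x₁ − z₁·x₂)/(z₂ − z₁) = (1.751·-31.4 − (-0.6433)·13.3)/2.394 = -19.388.
Then σ = (x₂ − x₁)/(z₂ − z₁) = (13.3 − -31.4)/2.394 = 18.671.
Precision τ = 1/σ² = 1/18.67² = 0.00287.

μ = -19.388, τ = 0.00287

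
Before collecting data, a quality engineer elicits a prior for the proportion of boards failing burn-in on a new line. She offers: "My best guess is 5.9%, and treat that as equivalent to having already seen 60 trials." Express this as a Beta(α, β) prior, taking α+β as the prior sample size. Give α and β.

α = 3.54, β = 56.46

Under the effective-sample-size interpretation, Beta(α, β) has prior mean α/(α+β) and prior sample size α+β.
So α+β = 60 and α/(α+β) = 0.059, giving α = 0.059·60 = 3.54 and β = 60 − 3.54 = 56.46.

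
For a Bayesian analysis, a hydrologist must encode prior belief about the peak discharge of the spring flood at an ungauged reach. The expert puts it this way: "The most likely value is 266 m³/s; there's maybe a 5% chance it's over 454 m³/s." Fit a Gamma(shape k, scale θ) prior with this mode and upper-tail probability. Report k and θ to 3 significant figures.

k ≈ 10.8, θ ≈ 27.2

Gamma(k,θ) with k>1 has mode (k−1)θ, so θ = 266/(k−1).
Need P(X < 454) = 0.95 with θ tied to k this way. Start at k = 2, θ = 266: P(X<454) ≈ 0.509.
Too low — raise k to concentrate. Iterating converges to k ≈ 10.8.
Then θ = 266/(10.8−1) ≈ 27.2.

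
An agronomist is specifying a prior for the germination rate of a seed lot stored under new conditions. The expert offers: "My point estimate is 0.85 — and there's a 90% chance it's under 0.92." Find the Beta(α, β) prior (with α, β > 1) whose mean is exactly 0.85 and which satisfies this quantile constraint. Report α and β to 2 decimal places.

With mean 0.85 fixed, write α = 0.85s, β = 0.15s where s = α+β.
Need P(θ < 0.92) = 0.9 under Beta(0.85s, 0.15s). Normal approximation: (q−m)/√(m(1−m)/s) ≈ z_{0.9} = 1.28, so s ≈ 0.85·0.15·(1.28)²/(0.92−0.85)² = 42.7.
At s = 42.7: P(θ<0.92) ≈ 0.920. Adjusting to match 0.9 gives s ≈ 36.44.
So α = 0.85·36.44 ≈ 30.98, β = 0.15·36.44 ≈ 5.47.

α ≈ 30.98, β ≈ 5.47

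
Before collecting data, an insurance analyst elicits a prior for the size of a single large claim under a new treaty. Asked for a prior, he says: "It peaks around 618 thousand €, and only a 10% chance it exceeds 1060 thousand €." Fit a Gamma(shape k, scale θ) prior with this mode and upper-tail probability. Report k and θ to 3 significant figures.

Gamma(k,θ) with k>1 has mode (k−1)θ, so θ = 618/(k−1).
Need P(X < 1060) = 0.9 with θ tied to k this way. Start at k = 2, θ = 618: P(X<1060) ≈ 0.511.
Too low — raise k to concentrate. Iterating converges to k ≈ 7.51.
Then θ = 618/(7.51−1) ≈ 94.9.

k ≈ 7.51, θ ≈ 94.9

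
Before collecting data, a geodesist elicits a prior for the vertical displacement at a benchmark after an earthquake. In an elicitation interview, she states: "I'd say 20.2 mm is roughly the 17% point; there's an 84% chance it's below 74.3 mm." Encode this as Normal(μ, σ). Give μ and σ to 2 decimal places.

μ = 46.69, σ = 27.76

For Normal(μ,σ), the p-quantile is μ + z_p·σ. Here z_{0.17} = -0.9542, z_{0.84} = 0.9945.
So 20.2 = μ − 0.9542σ and 74.3 = μ + 0.9945σ.
Subtracting: σ = (74.3 − 20.2)/(0.9945 − (-0.9542)) = 27.76.
Then μ = 20.2 − (-0.9542)·27.76 = 46.69.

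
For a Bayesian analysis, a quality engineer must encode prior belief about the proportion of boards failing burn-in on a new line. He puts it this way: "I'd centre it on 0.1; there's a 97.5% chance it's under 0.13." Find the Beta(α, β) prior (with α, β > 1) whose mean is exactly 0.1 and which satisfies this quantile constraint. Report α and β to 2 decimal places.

With mean 0.1 fixed, write α = 0.1s, β = 0.9s where s = α+β.
Need P(θ < 0.13) = 0.975 under Beta(0.1s, 0.9s). Normal approximation: (q−m)/√(m(1−m)/s) ≈ z_{0.975} = 1.96, so s ≈ 0.1·0.9·(1.96)²/(0.13−0.1)² = 384.1.
At s = 384.1: P(θ<0.13) ≈ 0.968. Adjusting to match 0.975 gives s ≈ 430.76.
So α = 0.1·430.76 ≈ 43.08, β = 0.9·430.76 ≈ 387.69.

α ≈ 43.08, β ≈ 387.69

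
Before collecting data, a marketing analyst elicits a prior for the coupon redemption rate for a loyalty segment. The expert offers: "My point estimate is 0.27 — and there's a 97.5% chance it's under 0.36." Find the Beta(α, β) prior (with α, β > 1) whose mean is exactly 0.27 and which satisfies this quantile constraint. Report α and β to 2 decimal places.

α ≈ 27.39, β ≈ 74.06

With mean 0.27 fixed, write α = 0.27s, β = 0.73s where s = α+β.
Need P(θ < 0.36) = 0.975 under Beta(0.27s, 0.73s). Normal approximation: (q−m)/√(m(1−m)/s) ≈ z_{0.975} = 1.96, so s ≈ 0.27·0.73·(1.96)²/(0.36−0.27)² = 93.5.
At s = 93.5: P(θ<0.36) ≈ 0.970. Adjusting to match 0.975 gives s ≈ 101.45.
So α = 0.27·101.45 ≈ 27.39, β = 0.73·101.45 ≈ 74.06.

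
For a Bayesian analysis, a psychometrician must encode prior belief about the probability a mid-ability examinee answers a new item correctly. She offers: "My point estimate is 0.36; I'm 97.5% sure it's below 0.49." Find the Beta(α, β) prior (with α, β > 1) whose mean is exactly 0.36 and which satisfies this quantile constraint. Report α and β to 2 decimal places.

With mean 0.36 fixed, write α = 0.36s, β = 0.64s where s = α+β.
Need P(θ < 0.49) = 0.975 under Beta(0.36s, 0.64s). Normal approximation: (q−m)/√(m(1−m)/s) ≈ z_{0.975} = 1.96, so s ≈ 0.36·0.64·(1.96)²/(0.49−0.36)² = 52.4.
At s = 52.4: P(θ<0.49) ≈ 0.972. Adjusting to match 0.975 gives s ≈ 54.98.
So α = 0.36·54.98 ≈ 19.79, β = 0.64·54.98 ≈ 35.19.

α ≈ 19.79, β ≈ 35.19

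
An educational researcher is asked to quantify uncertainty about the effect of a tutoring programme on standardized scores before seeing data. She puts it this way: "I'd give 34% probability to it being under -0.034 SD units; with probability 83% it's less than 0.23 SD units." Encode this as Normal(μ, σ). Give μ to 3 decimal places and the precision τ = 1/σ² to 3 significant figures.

The p-quantile of Normal(μ,σ) is μ + z_p·σ, with z_{0.34} = -0.4125 and z_{0.83} = 0.9542.
Eliminate σ: μ = (z₂·x₁ − z₁·x₂)/(z₂ − z₁) = (0.9542·-0.034 − (-0.4125)·0.23)/1.367 = 0.046.
Then σ = (x₂ − x₁)/(z₂ − z₁) = (0.23 − -0.034)/1.367 = 0.193.
Precision τ = 1/σ² = 1/0.1932² = 26.8.

μ = 0.046, τ = 26.8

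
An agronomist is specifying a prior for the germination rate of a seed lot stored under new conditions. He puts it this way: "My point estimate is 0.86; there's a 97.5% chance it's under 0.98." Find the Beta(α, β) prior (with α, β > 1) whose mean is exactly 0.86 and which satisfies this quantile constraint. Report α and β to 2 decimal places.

With mean 0.86 fixed, write α = 0.86s, β = 0.14s where s = α+β.
Need P(θ < 0.98) = 0.975 under Beta(0.86s, 0.14s). Normal approximation: (q−m)/√(m(1−m)/s) ≈ z_{0.975} = 1.96, so s ≈ 0.86·0.14·(1.96)²/(0.98−0.86)² = 32.1.
At s = 32.1: P(θ<0.98) ≈ 0.999. Adjusting to match 0.975 gives s ≈ 14.90.
So α = 0.86·14.90 ≈ 12.82, β = 0.14·14.90 ≈ 2.09.

α ≈ 12.82, β ≈ 2.09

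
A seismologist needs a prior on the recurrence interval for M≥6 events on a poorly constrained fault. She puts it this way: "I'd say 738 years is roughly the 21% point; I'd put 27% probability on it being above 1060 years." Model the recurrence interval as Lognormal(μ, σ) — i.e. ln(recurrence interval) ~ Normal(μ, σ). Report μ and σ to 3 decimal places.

If T ~ Lognormal(μ,σ) then ln T ~ Normal(μ,σ), so the p-quantile of ln T is μ + z_p·σ.
ln(738) = 6.604 and ln(1060) = 6.966; z_{0.21} = -0.8064, z_{0.73} = 0.6128.
σ = (6.966 − 6.604)/(0.6128 − (-0.8064)) = 0.255.
μ = 6.604 − (-0.8064)·0.255 = 6.810.

μ ≈ 6.810, σ ≈ 0.255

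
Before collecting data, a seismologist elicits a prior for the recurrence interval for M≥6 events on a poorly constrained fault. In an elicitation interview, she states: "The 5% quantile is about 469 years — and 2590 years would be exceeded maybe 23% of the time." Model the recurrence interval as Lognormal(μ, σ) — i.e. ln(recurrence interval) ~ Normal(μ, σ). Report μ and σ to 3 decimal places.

If T ~ Lognormal(μ,σ) then ln T ~ Normal(μ,σ), so the p-quantile of ln T is μ + z_p·σ.
ln(469) = 6.151 and ln(2590) = 7.859; z_{0.05} = -1.645, z_{0.77} = 0.7388.
σ = (7.859 − 6.151)/(0.7388 − (-1.645)) = 0.717.
μ = 6.151 − (-1.645)·0.717 = 7.330.

μ ≈ 7.330, σ ≈ 0.717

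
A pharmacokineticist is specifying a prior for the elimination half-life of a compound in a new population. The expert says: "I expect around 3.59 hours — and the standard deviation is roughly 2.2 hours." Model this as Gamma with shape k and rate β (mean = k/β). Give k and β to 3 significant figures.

k ≈ 2.66, β ≈ 0.742

For Gamma(k, rate β): mean = k/β, variance = k/β², so CV = 1/√k.
CV = SD/mean = 2.2/3.59 = 0.6128, hence k = 1/CV² = 2.66.
Then β = k/mean = 2.66/3.59 = 0.742.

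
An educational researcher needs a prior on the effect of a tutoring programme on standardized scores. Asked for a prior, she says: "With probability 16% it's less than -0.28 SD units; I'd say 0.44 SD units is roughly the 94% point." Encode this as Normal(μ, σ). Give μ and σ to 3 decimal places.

μ = 0.001, σ = 0.282

The p-quantile of Normal(μ,σ) is μ + z_p·σ, with z_{0.16} = -0.9945 and z_{0.94} = 1.555.
Eliminate σ: μ = (z₂·x₁ − z₁·x₂)/(z₂ − z₁) = (1.555·-0.28 − (-0.9945)·0.44)/2.549 = 0.001.
Then σ = (x₂ − x₁)/(z₂ − z₁) = (0.44 − -0.28)/2.549 = 0.282.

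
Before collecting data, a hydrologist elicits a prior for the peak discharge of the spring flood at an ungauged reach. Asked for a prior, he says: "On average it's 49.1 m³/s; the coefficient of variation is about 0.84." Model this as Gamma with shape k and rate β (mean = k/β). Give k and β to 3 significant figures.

For Gamma(k, rate β): mean = k/β, variance = k/β², so CV = 1/√k.
CV = 0.84, hence k = 1/CV² = 1.42.
Then β = k/mean = 1.42/49.1 = 0.0289.

k ≈ 1.42, β ≈ 0.0289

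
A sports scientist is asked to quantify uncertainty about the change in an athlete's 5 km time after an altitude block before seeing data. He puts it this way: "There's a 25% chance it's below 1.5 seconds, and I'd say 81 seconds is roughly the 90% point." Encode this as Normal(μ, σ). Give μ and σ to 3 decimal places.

μ = 28.913, σ = 40.643

For Normal(μ,σ), the p-quantile is μ + z_p·σ. Here z_{0.25} = -0.6745, z_{0.9} = 1.282.
So 1.5 = μ − 0.6745σ and 81 = μ + 1.282σ.
Subtracting: σ = (81 − 1.5)/(1.282 − (-0.6745)) = 40.643.
Then μ = 1.5 − (-0.6745)·40.643 = 28.913.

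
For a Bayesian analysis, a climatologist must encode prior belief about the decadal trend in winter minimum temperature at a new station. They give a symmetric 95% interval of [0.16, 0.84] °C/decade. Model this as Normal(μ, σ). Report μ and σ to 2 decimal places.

A symmetric 95% interval runs μ ± z·σ with z = 1.96.
Half-width = 0.34, so σ = 0.34/1.96 = 0.17.
μ is the interval midpoint, 0.50.

μ = 0.50, σ = 0.17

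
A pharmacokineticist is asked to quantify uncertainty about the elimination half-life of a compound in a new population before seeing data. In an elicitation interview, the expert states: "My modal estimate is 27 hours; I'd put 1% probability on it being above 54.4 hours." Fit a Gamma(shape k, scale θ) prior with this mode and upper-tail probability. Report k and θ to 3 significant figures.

Gamma(k,θ) with k>1 has mode (k−1)θ, so θ = 27/(k−1).
Need P(X < 54.4) = 0.99 with θ tied to k this way. Start at k = 2, θ = 27: P(X<54.4) ≈ 0.598.
Too low — raise k to concentrate. Iterating converges to k ≈ 11.
Then θ = 27/(11−1) ≈ 2.7.

k ≈ 11, θ ≈ 2.7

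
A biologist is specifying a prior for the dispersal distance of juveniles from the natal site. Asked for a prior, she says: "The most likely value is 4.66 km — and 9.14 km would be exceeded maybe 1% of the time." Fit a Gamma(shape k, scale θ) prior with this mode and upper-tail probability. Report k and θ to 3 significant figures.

Gamma(k,θ) with k>1 has mode (k−1)θ, so θ = 4.66/(k−1).
Need P(X < 9.14) = 0.99 with θ tied to k this way. Start at k = 2, θ = 4.66: P(X<9.14) ≈ 0.583.
Too low — raise k to concentrate. Iterating converges to k ≈ 11.9.
Then θ = 4.66/(11.9−1) ≈ 0.429.

k ≈ 11.9, θ ≈ 0.429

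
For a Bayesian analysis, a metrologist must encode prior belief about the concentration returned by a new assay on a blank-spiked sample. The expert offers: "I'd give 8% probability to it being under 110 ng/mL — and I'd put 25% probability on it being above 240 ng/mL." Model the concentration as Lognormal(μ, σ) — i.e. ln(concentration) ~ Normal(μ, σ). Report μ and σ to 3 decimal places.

μ ≈ 5.228, σ ≈ 0.375

If T ~ Lognormal(μ,σ) then ln T ~ Normal(μ,σ), so the p-quantile of ln T is μ + z_p·σ.
ln(110) = 4.7 and ln(240) = 5.481; z_{0.08} = -1.405, z_{0.75} = 0.6745.
σ = (5.481 − 4.7)/(0.6745 − (-1.405)) = 0.375.
μ = 4.7 − (-1.405)·0.375 = 5.228.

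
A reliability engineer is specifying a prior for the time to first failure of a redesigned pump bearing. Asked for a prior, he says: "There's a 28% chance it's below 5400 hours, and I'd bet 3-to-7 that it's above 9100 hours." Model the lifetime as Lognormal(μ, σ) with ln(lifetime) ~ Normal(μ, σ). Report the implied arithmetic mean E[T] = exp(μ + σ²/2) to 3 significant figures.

E[T] ≈ 7940 hours

If T ~ Lognormal(μ,σ) then ln T ~ Normal(μ,σ), so the p-quantile of ln T is μ + z_p·σ.
ln(5400) = 8.594 and ln(9100) = 9.116; z_{0.28} = -0.5828, z_{0.7} = 0.5244.
σ = (9.116 − 8.594)/(0.5244 − (-0.5828)) = 0.471.
μ = 8.594 − (-0.5828)·0.471 = 8.869.
E[T] = exp(μ + σ²/2) = exp(8.869 + 0.1111) = 7940 hours.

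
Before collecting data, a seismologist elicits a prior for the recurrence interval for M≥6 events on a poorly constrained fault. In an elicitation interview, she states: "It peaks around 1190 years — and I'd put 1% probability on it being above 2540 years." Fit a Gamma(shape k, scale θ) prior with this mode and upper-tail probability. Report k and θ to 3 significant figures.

Gamma(k,θ) with k>1 has mode (k−1)θ, so θ = 1190/(k−1).
Need P(X < 2540) = 0.99 with θ tied to k this way. Start at k = 2, θ = 1190: P(X<2540) ≈ 0.629.
Too low — raise k to concentrate. Iterating converges to k ≈ 9.44.
Then θ = 1190/(9.44−1) ≈ 141.

k ≈ 9.44, θ ≈ 141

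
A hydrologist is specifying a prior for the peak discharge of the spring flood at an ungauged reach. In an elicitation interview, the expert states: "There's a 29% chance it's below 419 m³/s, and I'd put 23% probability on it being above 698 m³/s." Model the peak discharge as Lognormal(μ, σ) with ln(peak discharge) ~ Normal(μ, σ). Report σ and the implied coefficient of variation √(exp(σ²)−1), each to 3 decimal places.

If T ~ Lognormal(μ,σ) then ln T ~ Normal(μ,σ), so the p-quantile of ln T is μ + z_p·σ.
ln(419) = 6.038 and ln(698) = 6.548; z_{0.29} = -0.5534, z_{0.77} = 0.7388.
σ = (6.548 − 6.038)/(0.7388 − (-0.5534)) = 0.395.
μ = 6.038 − (-0.5534)·0.395 = 6.256.
CV = √(exp(σ²)−1) = √(exp(0.1560)−1) = 0.411.

σ ≈ 0.395, CV ≈ 0.411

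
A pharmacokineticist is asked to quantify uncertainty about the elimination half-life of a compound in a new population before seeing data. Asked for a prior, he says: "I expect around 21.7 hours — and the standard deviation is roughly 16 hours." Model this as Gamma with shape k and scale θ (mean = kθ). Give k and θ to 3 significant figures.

For Gamma(k, scale θ): mean = kθ, variance = kθ², so CV = 1/√k.
CV = SD/mean = 16/21.7 = 0.7373, hence k = 1/CV² = 1.84.
Then θ = mean/k = 21.7/1.84 = 11.8.

k ≈ 1.84, θ ≈ 11.8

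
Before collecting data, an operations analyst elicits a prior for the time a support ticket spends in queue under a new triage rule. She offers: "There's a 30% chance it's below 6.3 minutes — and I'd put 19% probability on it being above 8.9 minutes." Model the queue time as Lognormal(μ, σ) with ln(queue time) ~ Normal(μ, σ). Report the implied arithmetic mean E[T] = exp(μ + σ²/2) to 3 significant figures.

E[T] ≈ 7.39 minutes

If T ~ Lognormal(μ,σ) then ln T ~ Normal(μ,σ), so the p-quantile of ln T is μ + z_p·σ.
ln(6.3) = 1.841 and ln(8.9) = 2.186; z_{0.3} = -0.5244, z_{0.81} = 0.8779.
σ = (2.186 − 1.841)/(0.8779 − (-0.5244)) = 0.246.
μ = 1.841 − (-0.5244)·0.246 = 1.970.
E[T] = exp(μ + σ²/2) = exp(1.970 + 0.0304) = 7.39 minutes.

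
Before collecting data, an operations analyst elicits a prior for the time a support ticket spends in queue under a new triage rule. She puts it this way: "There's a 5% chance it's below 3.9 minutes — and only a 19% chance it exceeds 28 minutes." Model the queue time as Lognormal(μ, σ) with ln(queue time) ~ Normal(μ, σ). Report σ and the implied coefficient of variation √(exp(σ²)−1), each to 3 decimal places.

σ ≈ 0.781, CV ≈ 0.917

If T ~ Lognormal(μ,σ) then ln T ~ Normal(μ,σ), so the p-quantile of ln T is μ + z_p·σ.
ln(3.9) = 1.361 and ln(28) = 3.332; z_{0.05} = -1.645, z_{0.81} = 0.8779.
σ = (3.332 − 1.361)/(0.8779 − (-1.645)) = 0.781.
μ = 1.361 − (-1.645)·0.781 = 2.646.
CV = √(exp(σ²)−1) = √(exp(0.6106)−1) = 0.917.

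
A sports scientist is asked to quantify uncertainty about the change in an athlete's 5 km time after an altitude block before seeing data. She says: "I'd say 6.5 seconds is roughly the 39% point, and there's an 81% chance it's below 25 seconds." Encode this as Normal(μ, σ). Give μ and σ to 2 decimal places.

μ = 10.97, σ = 15.99

For Normal(μ,σ), the p-quantile is μ + z_p·σ. Here z_{0.39} = -0.2793, z_{0.81} = 0.8779.
So 6.5 = μ − 0.2793σ and 25 = μ + 0.8779σ.
Subtracting: σ = (25 − 6.5)/(0.8779 − (-0.2793)) = 15.99.
Then μ = 6.5 − (-0.2793)·15.99 = 10.97.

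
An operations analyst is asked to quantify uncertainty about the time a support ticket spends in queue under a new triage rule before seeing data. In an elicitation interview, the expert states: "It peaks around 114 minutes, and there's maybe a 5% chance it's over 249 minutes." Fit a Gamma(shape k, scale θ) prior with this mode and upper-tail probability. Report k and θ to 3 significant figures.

Gamma(k,θ) with k>1 has mode (k−1)θ, so θ = 114/(k−1).
Need P(X < 249) = 0.95 with θ tied to k this way. Start at k = 2, θ = 114: P(X<249) ≈ 0.642.
Too low — raise k to concentrate. Iterating converges to k ≈ 5.51.
Then θ = 114/(5.51−1) ≈ 25.3.

k ≈ 5.51, θ ≈ 25.3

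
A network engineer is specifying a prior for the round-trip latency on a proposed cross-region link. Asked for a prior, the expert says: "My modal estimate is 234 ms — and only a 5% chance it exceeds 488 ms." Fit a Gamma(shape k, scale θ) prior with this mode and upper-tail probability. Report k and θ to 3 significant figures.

k ≈ 6.12, θ ≈ 45.7

Gamma(k,θ) with k>1 has mode (k−1)θ, so θ = 234/(k−1).
Need P(X < 488) = 0.95 with θ tied to k this way. Start at k = 2, θ = 234: P(X<488) ≈ 0.617.
Too low — raise k to concentrate. Iterating converges to k ≈ 6.12.
Then θ = 234/(6.12−1) ≈ 45.7.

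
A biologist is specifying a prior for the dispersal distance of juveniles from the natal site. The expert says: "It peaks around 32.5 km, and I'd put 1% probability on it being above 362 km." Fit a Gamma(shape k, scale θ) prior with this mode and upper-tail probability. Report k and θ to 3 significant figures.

k ≈ 1.51, θ ≈ 63.6

Gamma(k,θ) with k>1 has mode (k−1)θ, so θ = 32.5/(k−1).
Need P(X < 362) = 0.99 with θ tied to k this way. Start at k = 2, θ = 32.5: P(X<362) ≈ 1.000.
Too high — lower k to spread out. Iterating converges to k ≈ 1.51.
Then θ = 32.5/(1.51−1) ≈ 63.6.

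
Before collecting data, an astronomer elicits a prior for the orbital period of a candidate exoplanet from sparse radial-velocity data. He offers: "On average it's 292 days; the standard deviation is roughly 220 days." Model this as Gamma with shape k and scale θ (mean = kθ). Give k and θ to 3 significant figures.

For Gamma(k, scale θ): mean = kθ, variance = kθ², so CV = 1/√k.
CV = SD/mean = 220/292 = 0.7534, hence k = 1/CV² = 1.76.
Then θ = mean/k = 292/1.76 = 166.

k ≈ 1.76, θ ≈ 166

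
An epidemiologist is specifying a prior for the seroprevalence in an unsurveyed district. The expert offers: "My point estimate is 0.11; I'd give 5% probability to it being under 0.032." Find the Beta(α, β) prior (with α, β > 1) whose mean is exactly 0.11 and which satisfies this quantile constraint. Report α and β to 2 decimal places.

With mean 0.11 fixed, write α = 0.11s, β = 0.89s where s = α+β.
Need P(θ < 0.032) = 0.05 under Beta(0.11s, 0.89s). Normal approximation: (q−m)/√(m(1−m)/s) ≈ z_{0.05} = -1.64, so s ≈ 0.11·0.89·(-1.64)²/(0.032−0.11)² = 43.5.
At s = 43.5: P(θ<0.032) ≈ 0.015. Adjusting to match 0.05 gives s ≈ 27.42.
So α = 0.11·27.42 ≈ 3.02, β = 0.89·27.42 ≈ 24.40.

α ≈ 3.02, β ≈ 24.40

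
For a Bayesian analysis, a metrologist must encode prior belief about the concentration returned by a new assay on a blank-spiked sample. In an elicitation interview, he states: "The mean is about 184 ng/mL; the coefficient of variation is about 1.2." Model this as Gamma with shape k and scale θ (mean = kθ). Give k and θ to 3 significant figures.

For Gamma(k, scale θ): mean = kθ, variance = kθ², so CV = 1/√k.
CV = 1.2, hence k = 1/CV² = 0.694.
Then θ = mean/k = 184/0.694 = 265.

k ≈ 0.694, θ ≈ 265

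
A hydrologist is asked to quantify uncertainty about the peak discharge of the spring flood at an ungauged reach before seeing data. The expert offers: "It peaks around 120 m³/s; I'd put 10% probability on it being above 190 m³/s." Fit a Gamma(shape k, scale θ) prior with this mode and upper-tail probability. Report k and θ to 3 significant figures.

Gamma(k,θ) with k>1 has mode (k−1)θ, so θ = 120/(k−1).
Need P(X < 190) = 0.9 with θ tied to k this way. Start at k = 2, θ = 120: P(X<190) ≈ 0.470.
Too low — raise k to concentrate. Iterating converges to k ≈ 9.88.
Then θ = 120/(9.88−1) ≈ 13.5.

k ≈ 9.88, θ ≈ 13.5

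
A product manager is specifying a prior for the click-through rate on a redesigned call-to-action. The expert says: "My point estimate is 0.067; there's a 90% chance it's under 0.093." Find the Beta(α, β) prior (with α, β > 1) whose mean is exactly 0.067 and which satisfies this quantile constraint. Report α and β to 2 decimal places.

With mean 0.067 fixed, write α = 0.067s, β = 0.933s where s = α+β.
Need P(θ < 0.093) = 0.9 under Beta(0.067s, 0.933s). Normal approximation: (q−m)/√(m(1−m)/s) ≈ z_{0.9} = 1.28, so s ≈ 0.067·0.933·(1.28)²/(0.093−0.067)² = 151.9.
At s = 151.9: P(θ<0.093) ≈ 0.894. Adjusting to match 0.9 gives s ≈ 162.30.
So α = 0.067·162.30 ≈ 10.87, β = 0.933·162.30 ≈ 151.42.

α ≈ 10.87, β ≈ 151.42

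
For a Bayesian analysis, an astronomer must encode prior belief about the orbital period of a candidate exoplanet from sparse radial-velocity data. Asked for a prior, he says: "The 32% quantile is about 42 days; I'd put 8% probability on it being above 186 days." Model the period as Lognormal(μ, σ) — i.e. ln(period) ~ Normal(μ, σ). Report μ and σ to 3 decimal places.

If T ~ Lognormal(μ,σ) then ln T ~ Normal(μ,σ), so the p-quantile of ln T is μ + z_p·σ.
ln(42) = 3.738 and ln(186) = 5.226; z_{0.32} = -0.4677, z_{0.92} = 1.405.
σ = (5.226 − 3.738)/(1.405 − (-0.4677)) = 0.795.
μ = 3.738 − (-0.4677)·0.795 = 4.109.

μ ≈ 4.109, σ ≈ 0.795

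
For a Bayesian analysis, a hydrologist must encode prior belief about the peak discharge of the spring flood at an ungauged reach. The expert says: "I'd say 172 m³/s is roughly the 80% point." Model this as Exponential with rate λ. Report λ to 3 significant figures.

λ ≈ 0.00936

P(T < 172.0) = 1 − e^(−λ·172.0) = 0.8, so λ = −ln(1−0.8)/172.0 = −ln(0.2)/172.0 = 0.00936.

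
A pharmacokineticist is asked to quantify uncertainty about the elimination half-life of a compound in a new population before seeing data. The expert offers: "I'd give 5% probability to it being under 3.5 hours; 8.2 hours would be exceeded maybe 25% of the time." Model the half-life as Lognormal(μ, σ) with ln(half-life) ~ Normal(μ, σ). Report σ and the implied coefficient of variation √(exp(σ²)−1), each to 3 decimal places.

σ ≈ 0.367, CV ≈ 0.380

If T ~ Lognormal(μ,σ) then ln T ~ Normal(μ,σ), so the p-quantile of ln T is μ + z_p·σ.
ln(3.5) = 1.253 and ln(8.2) = 2.104; z_{0.05} = -1.645, z_{0.75} = 0.6745.
σ = (2.104 − 1.253)/(0.6745 − (-1.645)) = 0.367.
μ = 1.253 − (-1.645)·0.367 = 1.857.
CV = √(exp(σ²)−1) = √(exp(0.1347)−1) = 0.380.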